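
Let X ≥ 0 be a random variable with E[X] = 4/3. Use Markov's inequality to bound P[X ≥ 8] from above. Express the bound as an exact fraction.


μ = E[X] = 4/3, a = 8.
Markov: P[X ≥ 8] ≤ μ/a = (4/3)/8 = 1/6.
Numerically: ≈ 0.16667.
(Since a = 8 > μ = 1.33333, the bound 1/6 is < 1 and informative.)

P[X ≥ 8] ≤ 1/6 ≈ 0.16667.


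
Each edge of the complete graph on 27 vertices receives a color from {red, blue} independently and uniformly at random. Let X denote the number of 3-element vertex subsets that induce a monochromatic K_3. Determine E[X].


Let X = Σ_S X_S over the C(27, 3) = 2925 subsets S of size 3, where X_S = 1 if the K_3 on S is monochromatic.
For a fixed S, the K_3 on S has C(3, 2) = 3 edges. P[all 3 edges red] = (1/2)^3, and likewise for blue, so P[monochromatic] = 2·(1/2)^3 = 2^{1 − 3} = 1/4.
Summing: E[X] = C(27, 3) · 2^{1 − 3} = 2925 · 1/4 = 2925/4.
Numerically: E[X] ≈ 731.250.

E[X] = C(27,3)·2^(1−C(3,2)) = 2925/4 ≈ 731.250.


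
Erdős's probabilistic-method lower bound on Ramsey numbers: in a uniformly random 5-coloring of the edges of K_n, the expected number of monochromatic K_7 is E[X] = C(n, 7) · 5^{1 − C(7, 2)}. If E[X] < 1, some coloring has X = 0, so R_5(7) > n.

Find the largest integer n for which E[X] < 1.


We need C(n, 7) · 5^{1 − 21} < 1, i.e. C(n, 7) < 5^{21 − 1} = 95367431640625.
Check values of n near the boundary:
  n = 337: C(337, 7) = 91989916924632; 91989916924632 < 95367431640625? YES
  n = 338: C(338, 7) = 93935323022736; 93935323022736 < 95367431640625? YES
  n = 339: C(339, 7) = 95915887062372; 95915887062372 < 95367431640625? NO
  n = 340: C(340, 7) = 97932136940560; 97932136940560 < 95367431640625? NO
The largest n with C(n, 7) < 95367431640625 is n = 338 (where E[X] = 93935323022736/95367431640625 ≈ 0.98498). Hence R_5(7) > 338, i.e. R_5(7) ≥ 339.

Largest n = 338; hence R_5(7) > 338.


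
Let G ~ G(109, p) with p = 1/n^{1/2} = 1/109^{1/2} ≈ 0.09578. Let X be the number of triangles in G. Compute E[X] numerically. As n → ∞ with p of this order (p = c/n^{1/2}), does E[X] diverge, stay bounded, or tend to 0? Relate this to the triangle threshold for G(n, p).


Number of potential triangles: C(109, 3) = 209934.
Each occurs with probability p³ ≈ (0.09578)³ ≈ 8.787397e-04.
By linearity: E[X] = C(109, 3)·p³ ≈ 209934 · 8.787397e-04 ≈ 184.4773.
Since α = 1/2 < 1, p = c/n^{1/2} ≫ 1/n is above the triangle threshold p ~ 1/n. Asymptotically E[X] ~ (c³/6)·n^{3(1−α)} = (1³/6)·n^{1.5} → ∞; triangles are abundant w.h.p.

E[X] ≈ 184.4773; in regime p = Θ(1/n^{1/2}) E[X] diverges (above the triangle threshold p ~ 1/n).


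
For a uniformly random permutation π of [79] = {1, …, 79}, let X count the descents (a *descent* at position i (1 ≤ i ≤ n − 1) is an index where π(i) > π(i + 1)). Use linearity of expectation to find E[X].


Write X = Σ X_I over i = 1, …, 78, with X_I the indicator of one descent.
There are 78 indicators.
For each fixed i, the pair (π(i), π(i+1)) is a uniformly random ordered pair of distinct values from {1, …, 79}; by symmetry P[π(i) > π(i+1)] = 1/2.
By linearity: E[X] = 78 · (1/2) = (79 − 1) · (1/2) = 39 ≈ 39.00000.

E[X] = 39 = 39.00000.


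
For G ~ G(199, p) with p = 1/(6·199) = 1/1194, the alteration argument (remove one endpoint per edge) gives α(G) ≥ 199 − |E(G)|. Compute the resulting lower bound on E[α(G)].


E[|E(G)|] = C(199, 2)·p = 19701 · (1/1194) = 33/2.
E[α(G)] ≥ n − E[|E(G)|] = 199 − 33/2 = 365/2.
Numerically: ≈ 182.500000.
(This is only a lower bound; the true E[α(G)] may be larger.)

E[α(G)] ≥ 365/2 ≈ 182.500000.


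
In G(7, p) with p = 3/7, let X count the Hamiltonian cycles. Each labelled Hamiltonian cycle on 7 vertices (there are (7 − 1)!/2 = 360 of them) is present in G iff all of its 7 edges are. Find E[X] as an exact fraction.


K_7 has (7 − 1)!/2 = 360 labelled Hamiltonian cycles.
For each such Hamiltonian cycle H, let X_H = 1 if all 7 edges of H are present in G. Then P[X_H = 1] = p^{7} = (3/7)^{7} = 2187/823543.
By linearity of expectation: E[X] = Σ_H E[X_H] = 360 · p^{7} = 360 · 2187/823543 = 787320/823543.
Numerically: E[X] ≈ 0.95602.

E[X] = 360 · (3/7)^{7} = 787320/823543 ≈ 0.95602.


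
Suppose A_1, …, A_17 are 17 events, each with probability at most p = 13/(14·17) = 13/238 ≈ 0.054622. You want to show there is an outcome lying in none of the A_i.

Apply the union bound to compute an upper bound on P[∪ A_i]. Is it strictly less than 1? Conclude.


Union bound: P[∪_{i=1}^{17} A_i] ≤ Σ_i P[A_i] ≤ 17·p = 17·(13/238) = 13/14.
Numerically: 13/14 ≈ 0.928571.
Is 13/14 < 1? YES.
Since P[∪ A_i] ≤ 13/14 < 1, the complement has P[∩ A_i^c] ≥ 1 − 13/14 = 1/14 > 0, so some outcome avoids every A_i.

17·p = 13/14 ≈ 0.928571; existence CERTIFIED by the union bound.


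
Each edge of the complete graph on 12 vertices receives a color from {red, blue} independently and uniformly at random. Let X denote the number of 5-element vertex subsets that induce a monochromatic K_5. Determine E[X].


Let X = Σ_S X_S over the C(12, 5) = 792 subsets S of size 5, where X_S = 1 if the K_5 on S is monochromatic.
For a fixed S, the K_5 on S has C(5, 2) = 10 edges. P[all 10 edges red] = (1/2)^10, and likewise for blue, so P[monochromatic] = 2·(1/2)^10 = 2^{1 − 10} = 1/512.
By linearity of expectation: E[X] = C(12, 5) · 2^{1 − 10} = 792 · 1/512 = 99/64.
Numerically: E[X] ≈ 1.547.

E[X] = C(12,5)·2^(1−C(5,2)) = 99/64 ≈ 1.547.


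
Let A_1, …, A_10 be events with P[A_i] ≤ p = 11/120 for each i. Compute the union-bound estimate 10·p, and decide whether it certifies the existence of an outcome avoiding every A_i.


Union bound: P[∪_{i=1}^{10} A_i] ≤ Σ_i P[A_i] ≤ 10·p = 10·(11/120) = 11/12.
Numerically: 11/12 ≈ 0.916667.
Is 11/12 < 1? YES.
Since P[∪ A_i] ≤ 11/12 < 1, the complement has P[∩ A_i^c] ≥ 1 − 11/12 = 1/12 > 0, so some outcome avoids every A_i.

10·p = 11/12 ≈ 0.916667; existence CERTIFIED by the union bound.


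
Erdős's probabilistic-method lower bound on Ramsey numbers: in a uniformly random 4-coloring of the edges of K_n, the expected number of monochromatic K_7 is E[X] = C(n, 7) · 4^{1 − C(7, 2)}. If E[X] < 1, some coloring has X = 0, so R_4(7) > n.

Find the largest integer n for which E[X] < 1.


We need C(n, 7) · 4^{1 − 21} < 1, i.e. C(n, 7) < 4^{21 − 1} = 1099511627776.
Check values of n near the boundary:
  n = 177: C(177, 7) = 957664425960; 957664425960 < 1099511627776? YES
  n = 178: C(178, 7) = 996867063280; 996867063280 < 1099511627776? YES
  n = 179: C(179, 7) = 1037437234460; 1037437234460 < 1099511627776? YES
  n = 180: C(180, 7) = 1079414463600; 1079414463600 < 1099511627776? YES
  n = 181: C(181, 7) = 1122839183400; 1122839183400 < 1099511627776? NO
  n = 182: C(182, 7) = 1167752750736; 1167752750736 < 1099511627776? NO
The largest n with C(n, 7) < 1099511627776 is n = 180 (where E[X] = 67463403975/68719476736 ≈ 0.9817). Hence R_4(7) > 180, i.e. R_4(7) ≥ 181.

Largest n = 180; hence R_4(7) > 180.


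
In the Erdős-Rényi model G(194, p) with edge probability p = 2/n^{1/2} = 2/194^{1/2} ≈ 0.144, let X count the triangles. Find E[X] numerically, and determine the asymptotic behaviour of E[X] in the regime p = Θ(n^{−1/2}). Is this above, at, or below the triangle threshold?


Number of potential triangles: C(194, 3) = 1198144.
Each occurs with probability p³ ≈ (0.144)³ ≈ 2.96065e-03.
By linearity: E[X] = C(194, 3)·p³ ≈ 1198144 · 2.96065e-03 ≈ 3547.288.
Since α = 1/2 < 1, p = c/n^{1/2} ≫ 1/n is above the triangle threshold p ~ 1/n. Asymptotically E[X] ~ (c³/6)·n^{3(1−α)} = (2³/6)·n^{1.5} → ∞; triangles are abundant w.h.p.

E[X] ≈ 3547.288; in regime p = Θ(1/n^{1/2}) E[X] diverges (above the triangle threshold p ~ 1/n).


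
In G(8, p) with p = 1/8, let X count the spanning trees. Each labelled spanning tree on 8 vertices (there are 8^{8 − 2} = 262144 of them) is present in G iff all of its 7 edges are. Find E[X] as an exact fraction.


K_8 has 8^{8 − 2} = 262144 labelled spanning trees.
For each such spanning tree H, let X_H = 1 if all 7 edges of H are present in G. Then P[X_H = 1] = p^{7} = (1/8)^{7} = 1/2097152.
Summing the indicators: E[X] = Σ_H E[X_H] = 262144 · p^{7} = 262144 · 1/2097152 = 1/8.
Numerically: E[X] ≈ 0.125.

E[X] = 262144 · (1/8)^{7} = 1/8 ≈ 0.125.


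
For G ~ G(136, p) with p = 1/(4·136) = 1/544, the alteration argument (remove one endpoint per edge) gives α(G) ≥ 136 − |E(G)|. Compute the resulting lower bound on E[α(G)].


E[|E(G)|] = C(136, 2)·p = 9180 · (1/544) = 135/8.
E[α(G)] ≥ n − E[|E(G)|] = 136 − 135/8 = 953/8.
Numerically: ≈ 119.125.
(This is only a lower bound; the true E[α(G)] may be larger.)

E[α(G)] ≥ 953/8 ≈ 119.125.


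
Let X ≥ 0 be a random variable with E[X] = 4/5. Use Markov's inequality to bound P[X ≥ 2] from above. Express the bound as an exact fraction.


μ = E[X] = 4/5, a = 2.
Markov: P[X ≥ 2] ≤ μ/a = (4/5)/2 = 2/5.
Numerically: ≈ 0.4000.
(Since a = 2 > μ = 0.8000, the bound 2/5 is < 1 and informative.)

P[X ≥ 2] ≤ 2/5 ≈ 0.4000.


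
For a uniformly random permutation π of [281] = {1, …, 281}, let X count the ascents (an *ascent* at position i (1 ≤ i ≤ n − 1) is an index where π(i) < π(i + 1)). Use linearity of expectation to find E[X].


Write X = Σ X_I over i = 1, …, 280, with X_I the indicator of one ascent.
There are 280 indicators.
For each fixed i, the pair (π(i), π(i+1)) is a uniformly random ordered pair of distinct values from {1, …, 281}; by symmetry P[π(i) < π(i+1)] = 1/2.
By linearity: E[X] = 280 · (1/2) = (281 − 1) · (1/2) = 140 ≈ 140.000000.

E[X] = 140 = 140.000000.


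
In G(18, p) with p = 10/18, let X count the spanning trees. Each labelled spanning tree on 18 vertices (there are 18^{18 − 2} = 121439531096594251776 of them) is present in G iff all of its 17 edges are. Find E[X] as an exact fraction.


K_18 has 18^{18 − 2} = 121439531096594251776 labelled spanning trees.
For each such spanning tree H, let X_H = 1 if all 17 edges of H are present in G. Then P[X_H = 1] = p^{17} = (5/9)^{17} = 762939453125/16677181699666569.
By linearity: E[X] = Σ_H E[X_H] = 121439531096594251776 · p^{17} = 121439531096594251776 · 762939453125/16677181699666569 = 50000000000000000/9.
Numerically: E[X] ≈ 5.56e+15.

E[X] = 121439531096594251776 · (5/9)^{17} = 50000000000000000/9 ≈ 5.56e+15.


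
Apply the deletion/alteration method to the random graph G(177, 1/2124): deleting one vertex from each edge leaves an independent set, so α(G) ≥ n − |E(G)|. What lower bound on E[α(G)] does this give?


E[|E(G)|] = C(177, 2)·p = 15576 · (1/2124) = 22/3.
E[α(G)] ≥ n − E[|E(G)|] = 177 − 22/3 = 509/3.
Numerically: ≈ 169.6667.
(This is only a lower bound; the true E[α(G)] may be larger.)

E[α(G)] ≥ 509/3 ≈ 169.6667.


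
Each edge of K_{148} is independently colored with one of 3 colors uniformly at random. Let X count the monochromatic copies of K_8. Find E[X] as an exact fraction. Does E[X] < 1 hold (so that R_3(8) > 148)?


E[X] = C(148, 8) · 3^{1 − 28} = 4709614623714 · 3^{−27} = 4709614623714/7625597484987.
As a reduced fraction: E[X] = 523290513746/847288609443 ≈ 0.61761.
Is E[X] < 1? YES.
Since E[X] < 1, there exists a 3-coloring of K_{148} with no monochromatic K_8; hence R_3(8) > 148.

E[X] = 523290513746/847288609443 ≈ 0.61761; E[X] < 1, so R_3(8) > 148.


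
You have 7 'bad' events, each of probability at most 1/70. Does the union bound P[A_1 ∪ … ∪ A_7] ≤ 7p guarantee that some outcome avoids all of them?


Union bound: P[∪_{i=1}^{7} A_i] ≤ Σ_i P[A_i] ≤ 7·p = 7·(1/70) = 1/10.
Numerically: 1/10 ≈ 0.100.
Is 1/10 < 1? YES.
Since P[∪ A_i] ≤ 1/10 < 1, the complement has P[∩ A_i^c] ≥ 1 − 1/10 = 9/10 > 0, so some outcome avoids every A_i.

7·p = 1/10 ≈ 0.100; existence CERTIFIED by the union bound.


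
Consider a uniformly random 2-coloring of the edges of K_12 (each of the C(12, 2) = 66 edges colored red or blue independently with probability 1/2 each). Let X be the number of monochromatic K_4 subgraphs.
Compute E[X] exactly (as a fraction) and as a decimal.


Let X = Σ_S X_S over the C(12, 4) = 495 subsets S of size 4, where X_S = 1 if the K_4 on S is monochromatic.
For a fixed S, the K_4 on S has C(4, 2) = 6 edges. P[all 6 edges red] = (1/2)^6, and likewise for blue, so P[monochromatic] = 2·(1/2)^6 = 2^{1 − 6} = 1/32.
By linearity of expectation: E[X] = C(12, 4) · 2^{1 − 6} = 495 · 1/32 = 495/32.
Numerically: E[X] ≈ 15.469.

E[X] = C(12,4)·2^(1−C(4,2)) = 495/32 ≈ 15.469.


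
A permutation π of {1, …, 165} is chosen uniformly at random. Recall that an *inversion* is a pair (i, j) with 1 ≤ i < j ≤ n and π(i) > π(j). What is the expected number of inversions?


Write X = Σ X_I over the C(165, 2) = 13530 pairs i < j, with X_I the indicator of one inversion.
There are 13530 indicators.
For each fixed pair i < j, the values π(i) and π(j) are two distinct elements of {1, …, 165} in uniformly random order; by symmetry P[π(i) > π(j)] = 1/2.
By linearity: E[X] = 13530 · (1/2) = C(165, 2) · (1/2) = 13530/2 = 6765 ≈ 6765.000000.

E[X] = 6765 = 6765.000000.


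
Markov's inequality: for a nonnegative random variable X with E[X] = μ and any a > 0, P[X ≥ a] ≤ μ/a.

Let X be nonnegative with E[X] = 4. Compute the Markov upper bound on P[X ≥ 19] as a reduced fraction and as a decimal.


μ = E[X] = 4, a = 19.
Markov: P[X ≥ 19] ≤ μ/a = (4)/19 = 4/19.
Numerically: ≈ 0.211.
(Since a = 19 > μ = 4.000, the bound 4/19 is < 1 and informative.)

P[X ≥ 19] ≤ 4/19 ≈ 0.211.


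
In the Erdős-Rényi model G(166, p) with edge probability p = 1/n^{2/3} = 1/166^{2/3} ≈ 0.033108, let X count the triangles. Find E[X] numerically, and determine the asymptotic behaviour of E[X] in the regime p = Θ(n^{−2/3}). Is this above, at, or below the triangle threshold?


Number of potential triangles: C(166, 3) = 748660.
Each occurs with probability p³ ≈ (0.033108)³ ≈ 3.6289737e-05.
By linearity: E[X] = C(166, 3)·p³ ≈ 748660 · 3.6289737e-05 ≈ 27.16867.
Since α = 2/3 < 1, p = c/n^{2/3} ≫ 1/n is above the triangle threshold p ~ 1/n. Asymptotically E[X] ~ (c³/6)·n^{3(1−α)} = (1³/6)·n^{1} → ∞; triangles are abundant w.h.p.

E[X] ≈ 27.16867; in regime p = Θ(1/n^{2/3}) E[X] diverges (above the triangle threshold p ~ 1/n).


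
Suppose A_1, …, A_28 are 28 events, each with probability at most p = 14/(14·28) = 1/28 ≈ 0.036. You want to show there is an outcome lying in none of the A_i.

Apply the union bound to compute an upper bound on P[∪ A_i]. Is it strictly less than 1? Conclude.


Union bound: P[∪_{i=1}^{28} A_i] ≤ Σ_i P[A_i] ≤ 28·p = 28·(1/28) = 1.
Numerically: 1 ≈ 1.000.
Is 1 < 1? NO.
Since the bound 1 is ≥ 1, the union bound is uninformative here; it does NOT by itself certify existence.

28·p = 1 ≈ 1.000; existence NOT certified by the union bound.


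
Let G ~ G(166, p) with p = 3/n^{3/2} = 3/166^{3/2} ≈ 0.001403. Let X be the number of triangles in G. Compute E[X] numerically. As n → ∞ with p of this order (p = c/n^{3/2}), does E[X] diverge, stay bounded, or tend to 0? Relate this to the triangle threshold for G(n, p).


Number of potential triangles: C(166, 3) = 748660.
Each occurs with probability p³ ≈ (0.001403)³ ≈ 2.759798e-09.
By linearity: E[X] = C(166, 3)·p³ ≈ 748660 · 2.759798e-09 ≈ 0.0021.
Since α = 3/2 > 1, p = c/n^{3/2} = o(1/n) is below the triangle threshold p ~ 1/n. Asymptotically E[X] ~ (c³/6)·n^{3(1−α)} = (3³/6)·n^{-1.5} → 0, so by Markov's inequality G has no triangles w.h.p.

E[X] ≈ 0.0021; in regime p = Θ(1/n^{3/2}) E[X] tends to 0 (below the triangle threshold p ~ 1/n).


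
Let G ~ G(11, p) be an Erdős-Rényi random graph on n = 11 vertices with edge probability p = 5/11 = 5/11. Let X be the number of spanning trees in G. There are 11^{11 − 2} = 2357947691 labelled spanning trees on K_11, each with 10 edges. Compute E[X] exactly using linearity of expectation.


K_11 has 11^{11 − 2} = 2357947691 labelled spanning trees.
For each such spanning tree H, let X_H = 1 if all 10 edges of H are present in G. Then P[X_H = 1] = p^{10} = (5/11)^{10} = 9765625/25937424601.
Summing the indicators: E[X] = Σ_H E[X_H] = 2357947691 · p^{10} = 2357947691 · 9765625/25937424601 = 9765625/11.
Numerically: E[X] ≈ 8.8778e+05.

E[X] = 2357947691 · (5/11)^{10} = 9765625/11 ≈ 8.8778e+05.


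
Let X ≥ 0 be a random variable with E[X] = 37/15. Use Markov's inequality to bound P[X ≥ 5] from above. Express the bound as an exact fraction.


μ = E[X] = 37/15, a = 5.
Markov: P[X ≥ 5] ≤ μ/a = (37/15)/5 = 37/75.
Numerically: ≈ 0.49333.
(Since a = 5 > μ = 2.46667, the bound 37/75 is < 1 and informative.)

P[X ≥ 5] ≤ 37/75 ≈ 0.49333.


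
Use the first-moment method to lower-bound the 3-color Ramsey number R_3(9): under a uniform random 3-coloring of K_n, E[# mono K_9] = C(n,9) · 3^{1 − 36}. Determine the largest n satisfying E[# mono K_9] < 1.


We need C(n, 9) · 3^{1 − 36} < 1, i.e. C(n, 9) < 3^{36 − 1} = 50031545098999707.
Check values of n near the boundary:
  n = 296: C(296, 9) = 42513789098994080; 42513789098994080 < 50031545098999707? YES
  n = 297: C(297, 9) = 43842345008337645; 43842345008337645 < 50031545098999707? YES
  n = 298: C(298, 9) = 45207677551849890; 45207677551849890 < 50031545098999707? YES
  n = 299: C(299, 9) = 46610674441390059; 46610674441390059 < 50031545098999707? YES
  n = 300: C(300, 9) = 48052241692154700; 48052241692154700 < 50031545098999707? YES
  n = 301: C(301, 9) = 49533303936090975; 49533303936090975 < 50031545098999707? YES
  n = 302: C(302, 9) = 51054804739588650; 51054804739588650 < 50031545098999707? NO
  n = 303: C(303, 9) = 52617706925494425; 52617706925494425 < 50031545098999707? NO
  n = 304: C(304, 9) = 54222992899492560; 54222992899492560 < 50031545098999707? NO
The largest n with C(n, 9) < 50031545098999707 is n = 301 (where E[X] = 16511101312030325/16677181699666569 ≈ 0.9900415). Hence R_3(9) > 301, i.e. R_3(9) ≥ 302.

Largest n = 301; hence R_3(9) > 301.


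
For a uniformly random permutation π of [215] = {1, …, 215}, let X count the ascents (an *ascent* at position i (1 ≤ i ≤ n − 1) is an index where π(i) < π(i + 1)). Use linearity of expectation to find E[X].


Write X = Σ X_I over i = 1, …, 214, with X_I the indicator of one ascent.
There are 214 indicators.
For each fixed i, the pair (π(i), π(i+1)) is a uniformly random ordered pair of distinct values from {1, …, 215}; by symmetry P[π(i) < π(i+1)] = 1/2.
By linearity: E[X] = 214 · (1/2) = (215 − 1) · (1/2) = 107 ≈ 107.000000.

E[X] = 107 = 107.000000.


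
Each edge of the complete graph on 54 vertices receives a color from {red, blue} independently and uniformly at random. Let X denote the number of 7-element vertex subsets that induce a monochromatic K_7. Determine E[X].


Let X = Σ_S X_S over the C(54, 7) = 177100560 subsets S of size 7, where X_S = 1 if the K_7 on S is monochromatic.
For a fixed S, the K_7 on S has C(7, 2) = 21 edges. P[all 21 edges red] = (1/2)^21, and likewise for blue, so P[monochromatic] = 2·(1/2)^21 = 2^{1 − 21} = 1/1048576.
Summing: E[X] = C(54, 7) · 2^{1 − 21} = 177100560 · 1/1048576 = 11068785/65536.
Numerically: E[X] ≈ 168.896255.

E[X] = C(54,7)·2^(1−C(7,2)) = 11068785/65536 ≈ 168.896255.


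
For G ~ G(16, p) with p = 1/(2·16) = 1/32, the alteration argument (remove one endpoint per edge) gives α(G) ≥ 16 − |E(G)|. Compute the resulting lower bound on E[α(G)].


E[|E(G)|] = C(16, 2)·p = 120 · (1/32) = 15/4.
E[α(G)] ≥ n − E[|E(G)|] = 16 − 15/4 = 49/4.
Numerically: ≈ 12.250000.
(This is only a lower bound; the true E[α(G)] may be larger.)

E[α(G)] ≥ 49/4 ≈ 12.250000.


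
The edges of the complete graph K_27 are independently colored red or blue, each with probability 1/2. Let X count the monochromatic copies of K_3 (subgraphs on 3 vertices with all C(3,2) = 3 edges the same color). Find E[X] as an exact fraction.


Let X = Σ_S X_S over the C(27, 3) = 2925 subsets S of size 3, where X_S = 1 if the K_3 on S is monochromatic.
For a fixed S, the K_3 on S has C(3, 2) = 3 edges. P[all 3 edges red] = (1/2)^3, and likewise for blue, so P[monochromatic] = 2·(1/2)^3 = 2^{1 − 3} = 1/4.
By linearity: E[X] = C(27, 3) · 2^{1 − 3} = 2925 · 1/4 = 2925/4.
Numerically: E[X] ≈ 731.250000.

E[X] = C(27,3)·2^(1−C(3,2)) = 2925/4 ≈ 731.250000.


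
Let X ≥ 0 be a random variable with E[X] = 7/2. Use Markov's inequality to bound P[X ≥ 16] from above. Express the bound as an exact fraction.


μ = E[X] = 7/2, a = 16.
Markov: P[X ≥ 16] ≤ μ/a = (7/2)/16 = 7/32.
Numerically: ≈ 0.2188.
(Since a = 16 > μ = 3.5000, the bound 7/32 is < 1 and informative.)

P[X ≥ 16] ≤ 7/32 ≈ 0.2188.


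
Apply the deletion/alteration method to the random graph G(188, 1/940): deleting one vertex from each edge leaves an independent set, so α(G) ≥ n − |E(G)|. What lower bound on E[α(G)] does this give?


E[|E(G)|] = C(188, 2)·p = 17578 · (1/940) = 187/10.
E[α(G)] ≥ n − E[|E(G)|] = 188 − 187/10 = 1693/10.
Numerically: ≈ 169.3000.
(This is only a lower bound; the true E[α(G)] may be larger.)

E[α(G)] ≥ 1693/10 ≈ 169.3000.


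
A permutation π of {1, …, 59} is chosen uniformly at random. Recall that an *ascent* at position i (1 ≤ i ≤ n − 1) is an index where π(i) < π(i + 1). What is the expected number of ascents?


Write X = Σ X_I over i = 1, …, 58, with X_I the indicator of one ascent.
There are 58 indicators.
For each fixed i, the pair (π(i), π(i+1)) is a uniformly random ordered pair of distinct values from {1, …, 59}; by symmetry P[π(i) < π(i+1)] = 1/2.
By linearity: E[X] = 58 · (1/2) = (59 − 1) · (1/2) = 29 ≈ 29.000000.

E[X] = 29 = 29.000000.


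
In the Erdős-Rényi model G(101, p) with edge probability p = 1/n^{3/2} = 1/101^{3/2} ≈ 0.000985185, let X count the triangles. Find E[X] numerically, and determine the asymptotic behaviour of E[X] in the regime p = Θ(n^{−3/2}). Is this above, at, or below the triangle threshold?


Number of potential triangles: C(101, 3) = 166650.
Each occurs with probability p³ ≈ (0.000985185)³ ≈ 9.56211182e-10.
By linearity: E[X] = C(101, 3)·p³ ≈ 166650 · 9.56211182e-10 ≈ 0.000159.
Since α = 3/2 > 1, p = c/n^{3/2} = o(1/n) is below the triangle threshold p ~ 1/n. Asymptotically E[X] ~ (c³/6)·n^{3(1−α)} = (1³/6)·n^{-1.5} → 0, so by Markov's inequality G has no triangles w.h.p.

E[X] ≈ 0.000159; in regime p = Θ(1/n^{3/2}) E[X] tends to 0 (below the triangle threshold p ~ 1/n).


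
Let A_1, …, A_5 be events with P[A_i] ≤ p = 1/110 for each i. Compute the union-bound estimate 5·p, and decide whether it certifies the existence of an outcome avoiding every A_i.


Union bound: P[∪_{i=1}^{5} A_i] ≤ Σ_i P[A_i] ≤ 5·p = 5·(1/110) = 1/22.
Numerically: 1/22 ≈ 0.045.
Is 1/22 < 1? YES.
Since P[∪ A_i] ≤ 1/22 < 1, the complement has P[∩ A_i^c] ≥ 1 − 1/22 = 21/22 > 0, so some outcome avoids every A_i.

5·p = 1/22 ≈ 0.045; existence CERTIFIED by the union bound.


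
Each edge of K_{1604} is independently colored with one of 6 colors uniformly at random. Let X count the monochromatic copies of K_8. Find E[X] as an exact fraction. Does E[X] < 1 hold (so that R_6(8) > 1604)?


E[X] = C(1604, 8) · 6^{1 − 28} = 1067877273673000226280 · 6^{−27} = 1067877273673000226280/1023490369077469249536.
As a reduced fraction: E[X] = 44494886403041676095/42645432044894552064 ≈ 1.04337.
Is E[X] < 1? NO.
Since E[X] ≥ 1, the first-moment bound is inconclusive at n = 1604; it does NOT by itself certify R_6(8) > 1604.

E[X] = 44494886403041676095/42645432044894552064 ≈ 1.04337; E[X] ≥ 1; first-moment method inconclusive here.


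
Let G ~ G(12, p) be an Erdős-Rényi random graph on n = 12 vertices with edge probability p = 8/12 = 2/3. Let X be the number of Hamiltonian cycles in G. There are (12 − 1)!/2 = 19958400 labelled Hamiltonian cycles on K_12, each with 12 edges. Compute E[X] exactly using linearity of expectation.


K_12 has (12 − 1)!/2 = 19958400 labelled Hamiltonian cycles.
For each such Hamiltonian cycle H, let X_H = 1 if all 12 edges of H are present in G. Then P[X_H = 1] = p^{12} = (2/3)^{12} = 4096/531441.
Summing the indicators: E[X] = Σ_H E[X_H] = 19958400 · p^{12} = 19958400 · 4096/531441 = 1009254400/6561.
Numerically: E[X] ≈ 1.5383e+05.

E[X] = 19958400 · (2/3)^{12} = 1009254400/6561 ≈ 1.5383e+05.


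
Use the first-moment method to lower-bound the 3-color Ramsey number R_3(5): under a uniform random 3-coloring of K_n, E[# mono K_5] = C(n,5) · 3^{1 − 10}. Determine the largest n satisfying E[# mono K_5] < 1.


We need C(n, 5) · 3^{1 − 10} < 1, i.e. C(n, 5) < 3^{10 − 1} = 19683.
Check values of n near the boundary:
  n = 19: C(19, 5) = 11628; 11628 < 19683? YES
  n = 20: C(20, 5) = 15504; 15504 < 19683? YES
  n = 21: C(21, 5) = 20349; 20349 < 19683? NO
  n = 22: C(22, 5) = 26334; 26334 < 19683? NO
The largest n with C(n, 5) < 19683 is n = 20 (where E[X] = 5168/6561 ≈ 0.788). Hence R_3(5) > 20, i.e. R_3(5) ≥ 21.

Largest n = 20; hence R_3(5) > 20.


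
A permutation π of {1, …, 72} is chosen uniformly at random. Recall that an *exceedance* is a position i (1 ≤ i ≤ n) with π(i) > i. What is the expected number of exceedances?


Write X = Σ_{i=1}^{72} X_i, where X_i = 1_{π(i) > i}.
For each fixed i, π(i) is uniform over {1, …, 72} (marginal of a uniform permutation), so P[π(i) > i] = (n − i)/n. Summing: Σ_{i=1}^{72} (n − i)/n = (0 + 1 + … + 71)/72 = 72(72 − 1)/(2·72) = (72 − 1)/2.
Hence E[X] = Σ_{i=1}^{72} (72 − i)/72 = 71/2 ≈ 35.500.

E[X] = 71/2 = 35.500.


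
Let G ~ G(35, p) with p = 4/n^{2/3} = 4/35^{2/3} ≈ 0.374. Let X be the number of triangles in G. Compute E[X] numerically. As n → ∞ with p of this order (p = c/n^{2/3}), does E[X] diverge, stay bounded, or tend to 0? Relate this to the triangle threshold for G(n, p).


Number of potential triangles: C(35, 3) = 6545.
Each occurs with probability p³ ≈ (0.374)³ ≈ 5.22449e-02.
By linearity: E[X] = C(35, 3)·p³ ≈ 6545 · 5.22449e-02 ≈ 341.943.
Since α = 2/3 < 1, p = c/n^{2/3} ≫ 1/n is above the triangle threshold p ~ 1/n. Asymptotically E[X] ~ (c³/6)·n^{3(1−α)} = (4³/6)·n^{1} → ∞; triangles are abundant w.h.p.

E[X] ≈ 341.943; in regime p = Θ(1/n^{2/3}) E[X] diverges (above the triangle threshold p ~ 1/n).


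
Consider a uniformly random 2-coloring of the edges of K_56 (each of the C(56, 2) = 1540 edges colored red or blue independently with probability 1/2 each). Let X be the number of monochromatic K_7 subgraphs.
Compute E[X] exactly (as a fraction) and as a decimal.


Let X = Σ_S X_S over the C(56, 7) = 231917400 subsets S of size 7, where X_S = 1 if the K_7 on S is monochromatic.
For a fixed S, the K_7 on S has C(7, 2) = 21 edges. P[all 21 edges red] = (1/2)^21, and likewise for blue, so P[monochromatic] = 2·(1/2)^21 = 2^{1 − 21} = 1/1048576.
By linearity: E[X] = C(56, 7) · 2^{1 − 21} = 231917400 · 1/1048576 = 28989675/131072.
Numerically: E[X] ≈ 221.174.

E[X] = C(56,7)·2^(1−C(7,2)) = 28989675/131072 ≈ 221.174.


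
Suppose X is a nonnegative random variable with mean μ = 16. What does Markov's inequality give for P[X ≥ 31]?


μ = E[X] = 16, a = 31.
Markov: P[X ≥ 31] ≤ μ/a = (16)/31 = 16/31.
Numerically: ≈ 0.51613.
(Since a = 31 > μ = 16.00000, the bound 16/31 is < 1 and informative.)

P[X ≥ 31] ≤ 16/31 ≈ 0.51613.


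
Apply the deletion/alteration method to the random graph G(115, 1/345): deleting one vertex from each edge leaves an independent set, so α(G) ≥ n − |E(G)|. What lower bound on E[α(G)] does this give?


E[|E(G)|] = C(115, 2)·p = 6555 · (1/345) = 19.
E[α(G)] ≥ n − E[|E(G)|] = 115 − 19 = 96.
Numerically: ≈ 96.000000.
(This is only a lower bound; the true E[α(G)] may be larger.)

E[α(G)] ≥ 96 ≈ 96.000000.


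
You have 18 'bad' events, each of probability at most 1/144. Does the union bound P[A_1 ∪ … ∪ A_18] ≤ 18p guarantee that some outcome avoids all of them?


Union bound: P[∪_{i=1}^{18} A_i] ≤ Σ_i P[A_i] ≤ 18·p = 18·(1/144) = 1/8.
Numerically: 1/8 ≈ 0.12500.
Is 1/8 < 1? YES.
Since P[∪ A_i] ≤ 1/8 < 1, the complement has P[∩ A_i^c] ≥ 1 − 1/8 = 7/8 > 0, so some outcome avoids every A_i.

18·p = 1/8 ≈ 0.12500; existence CERTIFIED by the union bound.


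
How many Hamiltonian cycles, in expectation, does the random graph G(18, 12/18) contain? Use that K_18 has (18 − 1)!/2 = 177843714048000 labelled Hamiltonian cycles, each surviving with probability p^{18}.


K_18 has (18 − 1)!/2 = 177843714048000 labelled Hamiltonian cycles.
For each such Hamiltonian cycle H, let X_H = 1 if all 18 edges of H are present in G. Then P[X_H = 1] = p^{18} = (2/3)^{18} = 262144/387420489.
Summing the indicators: E[X] = Σ_H E[X_H] = 177843714048000 · p^{18} = 177843714048000 · 262144/387420489 = 63951526166528000/531441.
Numerically: E[X] ≈ 1.20336e+11.

E[X] = 177843714048000 · (2/3)^{18} = 63951526166528000/531441 ≈ 1.20336e+11.


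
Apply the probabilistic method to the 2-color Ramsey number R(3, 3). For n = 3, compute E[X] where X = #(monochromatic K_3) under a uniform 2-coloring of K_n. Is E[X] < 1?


E[X] = C(3, 3) · 2^{1 − 3} = 1 · 2^{−2} = 1/4.
As a reduced fraction: E[X] = 1/4 ≈ 0.250.
Is E[X] < 1? YES.
Since E[X] < 1, there exists a 2-coloring of K_{3} with no monochromatic K_3; hence R(3, 3) > 3.

E[X] = 1/4 ≈ 0.250; E[X] < 1, so R(3, 3) > 3.


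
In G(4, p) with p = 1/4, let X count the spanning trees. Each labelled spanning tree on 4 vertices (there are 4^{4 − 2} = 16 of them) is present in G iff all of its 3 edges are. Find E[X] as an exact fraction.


K_4 has 4^{4 − 2} = 16 labelled spanning trees.
For each such spanning tree H, let X_H = 1 if all 3 edges of H are present in G. Then P[X_H = 1] = p^{3} = (1/4)^{3} = 1/64.
Summing the indicators: E[X] = Σ_H E[X_H] = 16 · p^{3} = 16 · 1/64 = 1/4.
Numerically: E[X] ≈ 0.25.

E[X] = 16 · (1/4)^{3} = 1/4 ≈ 0.25.


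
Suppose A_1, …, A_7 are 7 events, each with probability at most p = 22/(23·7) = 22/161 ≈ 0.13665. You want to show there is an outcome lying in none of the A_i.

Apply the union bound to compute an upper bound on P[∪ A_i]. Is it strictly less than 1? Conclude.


Union bound: P[∪_{i=1}^{7} A_i] ≤ Σ_i P[A_i] ≤ 7·p = 7·(22/161) = 22/23.
Numerically: 22/23 ≈ 0.95652.
Is 22/23 < 1? YES.
Since P[∪ A_i] ≤ 22/23 < 1, the complement has P[∩ A_i^c] ≥ 1 − 22/23 = 1/23 > 0, so some outcome avoids every A_i.

7·p = 22/23 ≈ 0.95652; existence CERTIFIED by the union bound.


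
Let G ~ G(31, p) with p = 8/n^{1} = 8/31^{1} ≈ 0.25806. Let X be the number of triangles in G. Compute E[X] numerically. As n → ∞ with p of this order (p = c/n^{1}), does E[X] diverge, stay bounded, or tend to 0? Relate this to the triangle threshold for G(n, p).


Number of potential triangles: C(31, 3) = 4495.
Each occurs with probability p³ ≈ (0.25806)³ ≈ 1.7186399e-02.
By linearity: E[X] = C(31, 3)·p³ ≈ 4495 · 1.7186399e-02 ≈ 77.25286.
Here α = 1, so p = 8/n is exactly at the triangle threshold p ~ 1/n. Asymptotically E[X] → c³/6 = 8³/6 = 256/3 ≈ 85.33333, a bounded constant. In this regime the triangle count is asymptotically Poisson(c³/6).

E[X] ≈ 77.25286; in regime p = Θ(1/n^{1}) E[X] stays bounded (at the triangle threshold p ~ 1/n).


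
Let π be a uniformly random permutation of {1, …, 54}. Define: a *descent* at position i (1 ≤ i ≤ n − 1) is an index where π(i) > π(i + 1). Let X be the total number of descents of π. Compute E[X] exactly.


Write X = Σ X_I over i = 1, …, 53, with X_I the indicator of one descent.
There are 53 indicators.
For each fixed i, the pair (π(i), π(i+1)) is a uniformly random ordered pair of distinct values from {1, …, 54}; by symmetry P[π(i) > π(i+1)] = 1/2.
By linearity: E[X] = 53 · (1/2) = (54 − 1) · (1/2) = 53/2 ≈ 26.500000.

E[X] = 53/2 = 26.500000.


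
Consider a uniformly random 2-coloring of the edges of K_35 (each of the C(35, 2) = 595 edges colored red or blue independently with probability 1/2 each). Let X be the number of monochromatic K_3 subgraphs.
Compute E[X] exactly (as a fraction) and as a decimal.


Let X = Σ_S X_S over the C(35, 3) = 6545 subsets S of size 3, where X_S = 1 if the K_3 on S is monochromatic.
For a fixed S, the K_3 on S has C(3, 2) = 3 edges. P[all 3 edges red] = (1/2)^3, and likewise for blue, so P[monochromatic] = 2·(1/2)^3 = 2^{1 − 3} = 1/4.
By linearity: E[X] = C(35, 3) · 2^{1 − 3} = 6545 · 1/4 = 6545/4.
Numerically: E[X] ≈ 1636.250.

E[X] = C(35,3)·2^(1−C(3,2)) = 6545/4 ≈ 1636.250.


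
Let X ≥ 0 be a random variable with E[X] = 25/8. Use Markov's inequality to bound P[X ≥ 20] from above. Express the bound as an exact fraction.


μ = E[X] = 25/8, a = 20.
Markov: P[X ≥ 20] ≤ μ/a = (25/8)/20 = 5/32.
Numerically: ≈ 0.1562.
(Since a = 20 > μ = 3.1250, the bound 5/32 is < 1 and informative.)

P[X ≥ 20] ≤ 5/32 ≈ 0.1562.


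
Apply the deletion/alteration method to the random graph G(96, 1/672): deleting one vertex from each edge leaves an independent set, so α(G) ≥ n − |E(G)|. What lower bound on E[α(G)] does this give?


E[|E(G)|] = C(96, 2)·p = 4560 · (1/672) = 95/14.
E[α(G)] ≥ n − E[|E(G)|] = 96 − 95/14 = 1249/14.
Numerically: ≈ 89.214286.
(This is only a lower bound; the true E[α(G)] may be larger.)

E[α(G)] ≥ 1249/14 ≈ 89.214286.


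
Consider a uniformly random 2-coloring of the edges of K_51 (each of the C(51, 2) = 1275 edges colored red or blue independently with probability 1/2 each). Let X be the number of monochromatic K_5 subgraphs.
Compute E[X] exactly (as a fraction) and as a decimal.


Let X = Σ_S X_S over the C(51, 5) = 2349060 subsets S of size 5, where X_S = 1 if the K_5 on S is monochromatic.
For a fixed S, the K_5 on S has C(5, 2) = 10 edges. P[all 10 edges red] = (1/2)^10, and likewise for blue, so P[monochromatic] = 2·(1/2)^10 = 2^{1 − 10} = 1/512.
By linearity: E[X] = C(51, 5) · 2^{1 − 10} = 2349060 · 1/512 = 587265/128.
Numerically: E[X] ≈ 4588.00781.

E[X] = C(51,5)·2^(1−C(5,2)) = 587265/128 ≈ 4588.00781.


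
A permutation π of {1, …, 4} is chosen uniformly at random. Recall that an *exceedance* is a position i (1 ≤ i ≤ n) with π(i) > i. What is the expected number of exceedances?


Write X = Σ_{i=1}^{4} X_i, where X_i = 1_{π(i) > i}.
For each fixed i, π(i) is uniform over {1, …, 4} (marginal of a uniform permutation), so P[π(i) > i] = (n − i)/n. Summing: Σ_{i=1}^{4} (n − i)/n = (0 + 1 + … + 3)/4 = 4(4 − 1)/(2·4) = (4 − 1)/2.
Hence E[X] = Σ_{i=1}^{4} (4 − i)/4 = 3/2 ≈ 1.500000.

E[X] = 3/2 = 1.500000.


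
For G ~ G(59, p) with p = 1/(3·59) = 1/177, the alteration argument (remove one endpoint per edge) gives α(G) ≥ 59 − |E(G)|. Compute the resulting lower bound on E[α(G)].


E[|E(G)|] = C(59, 2)·p = 1711 · (1/177) = 29/3.
E[α(G)] ≥ n − E[|E(G)|] = 59 − 29/3 = 148/3.
Numerically: ≈ 49.333.
(This is only a lower bound; the true E[α(G)] may be larger.)

E[α(G)] ≥ 148/3 ≈ 49.333.


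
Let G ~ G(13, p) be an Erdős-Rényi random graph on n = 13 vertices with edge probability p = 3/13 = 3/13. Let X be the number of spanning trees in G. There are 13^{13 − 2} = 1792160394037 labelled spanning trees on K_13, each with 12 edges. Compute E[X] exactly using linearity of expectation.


K_13 has 13^{13 − 2} = 1792160394037 labelled spanning trees.
For each such spanning tree H, let X_H = 1 if all 12 edges of H are present in G. Then P[X_H = 1] = p^{12} = (3/13)^{12} = 531441/23298085122481.
By linearity of expectation: E[X] = Σ_H E[X_H] = 1792160394037 · p^{12} = 1792160394037 · 531441/23298085122481 = 531441/13.
Numerically: E[X] ≈ 4.09e+04.

E[X] = 1792160394037 · (3/13)^{12} = 531441/13 ≈ 4.09e+04.


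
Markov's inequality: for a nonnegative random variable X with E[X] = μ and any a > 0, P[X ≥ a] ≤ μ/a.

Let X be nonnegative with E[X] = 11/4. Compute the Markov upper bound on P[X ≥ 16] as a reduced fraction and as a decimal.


μ = E[X] = 11/4, a = 16.
Markov: P[X ≥ 16] ≤ μ/a = (11/4)/16 = 11/64.
Numerically: ≈ 0.171875.
(Since a = 16 > μ = 2.750000, the bound 11/64 is < 1 and informative.)

P[X ≥ 16] ≤ 11/64 ≈ 0.171875.


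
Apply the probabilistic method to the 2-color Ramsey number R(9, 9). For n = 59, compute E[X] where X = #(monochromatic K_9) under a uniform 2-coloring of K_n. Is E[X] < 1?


E[X] = C(59, 9) · 2^{1 − 36} = 12565671261 · 2^{−35} = 12565671261/34359738368.
As a reduced fraction: E[X] = 12565671261/34359738368 ≈ 0.3657.
Is E[X] < 1? YES.
Since E[X] < 1, there exists a 2-coloring of K_{59} with no monochromatic K_9; hence R(9, 9) > 59.

E[X] = 12565671261/34359738368 ≈ 0.3657; E[X] < 1, so R(9, 9) > 59.


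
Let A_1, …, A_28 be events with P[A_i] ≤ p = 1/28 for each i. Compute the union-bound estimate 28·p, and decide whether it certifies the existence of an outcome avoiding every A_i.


Union bound: P[∪_{i=1}^{28} A_i] ≤ Σ_i P[A_i] ≤ 28·p = 28·(1/28) = 1.
Numerically: 1 ≈ 1.000.
Is 1 < 1? NO.
Since the bound 1 is ≥ 1, the union bound is uninformative here; it does NOT by itself certify existence.

28·p = 1 ≈ 1.000; existence NOT certified by the union bound.


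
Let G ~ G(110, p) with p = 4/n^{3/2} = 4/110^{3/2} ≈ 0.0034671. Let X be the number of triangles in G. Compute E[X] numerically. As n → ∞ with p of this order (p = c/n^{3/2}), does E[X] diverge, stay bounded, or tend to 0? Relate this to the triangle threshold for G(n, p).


Number of potential triangles: C(110, 3) = 215820.
Each occurs with probability p³ ≈ (0.0034671)³ ≈ 4.1678578e-08.
By linearity: E[X] = C(110, 3)·p³ ≈ 215820 · 4.1678578e-08 ≈ 0.00900.
Since α = 3/2 > 1, p = c/n^{3/2} = o(1/n) is below the triangle threshold p ~ 1/n. Asymptotically E[X] ~ (c³/6)·n^{3(1−α)} = (4³/6)·n^{-1.5} → 0, so by Markov's inequality G has no triangles w.h.p.

E[X] ≈ 0.00900; in regime p = Θ(1/n^{3/2}) E[X] tends to 0 (below the triangle threshold p ~ 1/n).


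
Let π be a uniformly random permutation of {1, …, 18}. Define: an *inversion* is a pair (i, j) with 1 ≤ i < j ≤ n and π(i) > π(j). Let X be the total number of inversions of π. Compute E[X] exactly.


Write X = Σ X_I over the C(18, 2) = 153 pairs i < j, with X_I the indicator of one inversion.
There are 153 indicators.
For each fixed pair i < j, the values π(i) and π(j) are two distinct elements of {1, …, 18} in uniformly random order; by symmetry P[π(i) > π(j)] = 1/2.
By linearity: E[X] = 153 · (1/2) = C(18, 2) · (1/2) = 153/2 = 153/2 ≈ 76.500.

E[X] = 153/2 = 76.500.


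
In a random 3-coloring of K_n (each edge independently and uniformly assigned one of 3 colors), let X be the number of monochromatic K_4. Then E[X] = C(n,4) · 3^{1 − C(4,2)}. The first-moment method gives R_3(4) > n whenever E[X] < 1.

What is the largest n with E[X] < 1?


We need C(n, 4) · 3^{1 − 6} < 1, i.e. C(n, 4) < 3^{6 − 1} = 243.
Check values of n near the boundary:
  n = 4: C(4, 4) = 1; 1 < 243? YES
  n = 5: C(5, 4) = 5; 5 < 243? YES
  n = 6: C(6, 4) = 15; 15 < 243? YES
  n = 7: C(7, 4) = 35; 35 < 243? YES
  n = 8: C(8, 4) = 70; 70 < 243? YES
  n = 9: C(9, 4) = 126; 126 < 243? YES
  n = 10: C(10, 4) = 210; 210 < 243? YES
  n = 11: C(11, 4) = 330; 330 < 243? NO
  n = 12: C(12, 4) = 495; 495 < 243? NO
The largest n with C(n, 4) < 243 is n = 10 (where E[X] = 70/81 ≈ 0.86420). Hence R_3(4) > 10, i.e. R_3(4) ≥ 11.

Largest n = 10; hence R_3(4) > 10.


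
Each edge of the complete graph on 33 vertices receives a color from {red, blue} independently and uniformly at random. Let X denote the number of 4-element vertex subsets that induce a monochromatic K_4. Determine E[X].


Let X = Σ_S X_S over the C(33, 4) = 40920 subsets S of size 4, where X_S = 1 if the K_4 on S is monochromatic.
For a fixed S, the K_4 on S has C(4, 2) = 6 edges. P[all 6 edges red] = (1/2)^6, and likewise for blue, so P[monochromatic] = 2·(1/2)^6 = 2^{1 − 6} = 1/32.
By linearity of expectation: E[X] = C(33, 4) · 2^{1 − 6} = 40920 · 1/32 = 5115/4.
Numerically: E[X] ≈ 1278.750.

E[X] = C(33,4)·2^(1−C(4,2)) = 5115/4 ≈ 1278.750.
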